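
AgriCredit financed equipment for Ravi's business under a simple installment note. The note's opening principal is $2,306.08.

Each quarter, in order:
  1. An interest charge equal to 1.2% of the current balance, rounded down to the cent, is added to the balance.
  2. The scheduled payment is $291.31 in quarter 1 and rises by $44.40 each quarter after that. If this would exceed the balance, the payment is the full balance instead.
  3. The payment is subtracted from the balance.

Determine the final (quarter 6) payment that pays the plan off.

# | Opening | Interest | Payment | End bal
1 | $2,306.08 | $27.67 | $291.31 | $2,042.44
2 | $2,042.44 | $24.50 | $335.71 | $1,731.23
3 | $1,731.23 | $20.77 | $380.11 | $1,371.89
4 | $1,371.89 | $16.46 | $424.51 | $963.84
5 | $963.84 | $11.56 | $468.91 | $506.49
6 | $506.49 | $6.07 | $512.56 | $0.00

$512.56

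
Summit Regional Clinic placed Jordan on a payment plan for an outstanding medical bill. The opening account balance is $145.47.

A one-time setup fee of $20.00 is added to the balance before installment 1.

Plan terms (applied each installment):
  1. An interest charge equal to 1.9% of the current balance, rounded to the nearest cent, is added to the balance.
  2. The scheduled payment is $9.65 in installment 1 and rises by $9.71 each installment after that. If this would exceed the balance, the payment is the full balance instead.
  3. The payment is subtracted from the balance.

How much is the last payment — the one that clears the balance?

# | Opening | Interest | Payment | End bal
1 | $165.47 | $3.14 | $9.65 | $158.96
2 | $158.96 | $3.02 | $19.36 | $142.62
3 | $142.62 | $2.71 | $29.07 | $116.26
4 | $116.26 | $2.21 | $38.78 | $79.69
5 | $79.69 | $1.51 | $48.49 | $32.71
6 | $32.71 | $0.62 | $33.33 | $0.00

$33.33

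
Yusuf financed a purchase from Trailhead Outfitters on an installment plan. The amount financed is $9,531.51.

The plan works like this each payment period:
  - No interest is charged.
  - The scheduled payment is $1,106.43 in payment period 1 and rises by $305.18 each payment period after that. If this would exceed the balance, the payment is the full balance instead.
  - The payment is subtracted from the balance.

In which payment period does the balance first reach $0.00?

# | Opening | Payment | End bal
1 | $9,531.51 | $1,106.43 | $8,425.08
2 | $8,425.08 | $1,411.61 | $7,013.47
3 | $7,013.47 | $1,716.79 | $5,296.68
4 | $5,296.68 | $2,021.97 | $3,274.71
5 | $3,274.71 | $2,327.15 | $947.56
6 | $947.56 | $947.56 | $0.00
Balance reaches $0.00 in payment period 6.

6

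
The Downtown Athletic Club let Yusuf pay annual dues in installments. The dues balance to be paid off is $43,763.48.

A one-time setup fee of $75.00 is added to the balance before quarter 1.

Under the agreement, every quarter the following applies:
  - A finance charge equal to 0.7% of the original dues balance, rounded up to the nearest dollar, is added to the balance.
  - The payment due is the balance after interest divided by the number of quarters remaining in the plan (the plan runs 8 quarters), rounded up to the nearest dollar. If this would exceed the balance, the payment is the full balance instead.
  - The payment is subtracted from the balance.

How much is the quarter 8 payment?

Quarter 1: $43,838.48 +$307.00 interest = $44,145.48; pay $5,519.00 → $38,626.48
Quarter 2: $38,626.48 +$307.00 interest = $38,933.48; pay $5,562.00 → $33,371.48
Quarter 3: $33,371.48 +$307.00 interest = $33,678.48; pay $5,614.00 → $28,064.48
Quarter 4: $28,064.48 +$307.00 interest = $28,371.48; pay $5,675.00 → $22,696.48
Quarter 5: $22,696.48 +$307.00 interest = $23,003.48; pay $5,751.00 → $17,252.48
Quarter 6: $17,252.48 +$307.00 interest = $17,559.48; pay $5,854.00 → $11,705.48
Quarter 7: $11,705.48 +$307.00 interest = $12,012.48; pay $6,007.00 → $6,005.48
Quarter 8: $6,005.48 +$307.00 interest = $6,312.48; pay $6,312.48 → $0.00

$6,312.48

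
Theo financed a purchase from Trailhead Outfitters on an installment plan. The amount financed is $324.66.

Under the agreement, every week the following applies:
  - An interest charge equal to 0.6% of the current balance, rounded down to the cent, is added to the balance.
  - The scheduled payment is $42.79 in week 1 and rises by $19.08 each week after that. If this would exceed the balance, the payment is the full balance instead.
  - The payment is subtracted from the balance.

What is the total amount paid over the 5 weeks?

$330.76

Week 1: opening $324.66; interest $1.94 → $326.60; payment $42.79; balance $283.81
Week 2: opening $283.81; interest $1.70 → $285.51; payment $61.87; balance $223.64
Week 3: opening $223.64; interest $1.34 → $224.98; payment $80.95; balance $144.03
Week 4: opening $144.03; interest $0.86 → $144.89; payment $100.03; balance $44.86
Week 5: opening $44.86; interest $0.26 → $45.12; payment $45.12; balance $0.00
Total paid: $330.76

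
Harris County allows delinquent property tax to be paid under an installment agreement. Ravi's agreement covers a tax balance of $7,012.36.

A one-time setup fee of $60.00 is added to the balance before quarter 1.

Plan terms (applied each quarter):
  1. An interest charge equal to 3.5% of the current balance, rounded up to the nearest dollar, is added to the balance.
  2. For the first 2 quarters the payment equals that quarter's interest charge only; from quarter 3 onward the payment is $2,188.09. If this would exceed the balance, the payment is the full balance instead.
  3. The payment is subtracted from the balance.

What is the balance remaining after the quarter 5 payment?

Quarter 1: opening $7,072.36; interest $248.00 → $7,320.36; payment $248.00; balance $7,072.36
Quarter 2: opening $7,072.36; interest $248.00 → $7,320.36; payment $248.00; balance $7,072.36
Quarter 3: opening $7,072.36; interest $248.00 → $7,320.36; payment $2,188.09; balance $5,132.27
Quarter 4: opening $5,132.27; interest $180.00 → $5,312.27; payment $2,188.09; balance $3,124.18
Quarter 5: opening $3,124.18; interest $110.00 → $3,234.18; payment $2,188.09; balance $1,046.09

$1,046.09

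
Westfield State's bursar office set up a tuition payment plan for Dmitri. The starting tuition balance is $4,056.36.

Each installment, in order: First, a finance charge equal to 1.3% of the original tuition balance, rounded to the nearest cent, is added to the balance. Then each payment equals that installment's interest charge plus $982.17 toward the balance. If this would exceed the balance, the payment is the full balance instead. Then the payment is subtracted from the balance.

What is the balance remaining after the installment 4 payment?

Installment 1: opening $4,056.36; interest $52.73 → $4,109.09; payment $1,034.90; balance $3,074.19
Installment 2: opening $3,074.19; interest $52.73 → $3,126.92; payment $1,034.90; balance $2,092.02
Installment 3: opening $2,092.02; interest $52.73 → $2,144.75; payment $1,034.90; balance $1,109.85
Installment 4: opening $1,109.85; interest $52.73 → $1,162.58; payment $1,034.90; balance $127.68

$127.68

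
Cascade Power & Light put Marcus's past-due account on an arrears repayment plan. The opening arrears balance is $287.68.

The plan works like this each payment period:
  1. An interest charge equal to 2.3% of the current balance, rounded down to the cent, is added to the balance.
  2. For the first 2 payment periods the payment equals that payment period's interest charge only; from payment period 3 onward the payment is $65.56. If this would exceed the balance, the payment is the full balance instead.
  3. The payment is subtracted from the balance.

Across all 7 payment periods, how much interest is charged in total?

# | Opening | Interest | Payment | End bal
1 | $287.68 | $6.61 | $6.61 | $287.68
2 | $287.68 | $6.61 | $6.61 | $287.68
3 | $287.68 | $6.61 | $65.56 | $228.73
4 | $228.73 | $5.26 | $65.56 | $168.43
5 | $168.43 | $3.87 | $65.56 | $106.74
6 | $106.74 | $2.45 | $65.56 | $43.63
7 | $43.63 | $1.00 | $44.63 | $0.00
Total interest: $6.61 + $6.61 + $6.61 + $5.26 + $3.87 + $2.45 + $1.00 = $32.41

$32.41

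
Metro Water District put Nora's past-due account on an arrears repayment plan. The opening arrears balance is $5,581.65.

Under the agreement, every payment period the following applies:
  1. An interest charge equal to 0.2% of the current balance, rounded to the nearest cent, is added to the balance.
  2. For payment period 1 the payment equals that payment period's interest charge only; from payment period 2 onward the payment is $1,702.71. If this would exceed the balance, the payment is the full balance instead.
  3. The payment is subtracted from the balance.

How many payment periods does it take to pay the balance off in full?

Payment period 1: opening $5,581.65; interest $11.16 → $5,592.81; payment $11.16; balance $5,581.65
Payment period 2: opening $5,581.65; interest $11.16 → $5,592.81; payment $1,702.71; balance $3,890.10
Payment period 3: opening $3,890.10; interest $7.78 → $3,897.88; payment $1,702.71; balance $2,195.17
Payment period 4: opening $2,195.17; interest $4.39 → $2,199.56; payment $1,702.71; balance $496.85
Payment period 5: opening $496.85; interest $0.99 → $497.84; payment $497.84; balance $0.00
Balance reaches $0.00 in payment period 5.

5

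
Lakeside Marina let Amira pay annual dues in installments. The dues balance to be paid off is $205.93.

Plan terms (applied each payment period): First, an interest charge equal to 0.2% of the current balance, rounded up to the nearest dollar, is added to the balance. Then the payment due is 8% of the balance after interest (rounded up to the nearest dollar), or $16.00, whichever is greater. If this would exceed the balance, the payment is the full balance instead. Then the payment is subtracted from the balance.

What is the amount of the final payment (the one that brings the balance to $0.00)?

# | Opening | Interest | Payment | End bal
1 | $205.93 | $1.00 | $17.00 | $189.93
2 | $189.93 | $1.00 | $16.00 | $174.93
3 | $174.93 | $1.00 | $16.00 | $159.93
4 | $159.93 | $1.00 | $16.00 | $144.93
5 | $144.93 | $1.00 | $16.00 | $129.93
6 | $129.93 | $1.00 | $16.00 | $114.93
7 | $114.93 | $1.00 | $16.00 | $99.93
8 | $99.93 | $1.00 | $16.00 | $84.93
9 | $84.93 | $1.00 | $16.00 | $69.93
10 | $69.93 | $1.00 | $16.00 | $54.93
11 | $54.93 | $1.00 | $16.00 | $39.93
12 | $39.93 | $1.00 | $16.00 | $24.93
13 | $24.93 | $1.00 | $16.00 | $9.93
14 | $9.93 | $1.00 | $10.93 | $0.00

$10.93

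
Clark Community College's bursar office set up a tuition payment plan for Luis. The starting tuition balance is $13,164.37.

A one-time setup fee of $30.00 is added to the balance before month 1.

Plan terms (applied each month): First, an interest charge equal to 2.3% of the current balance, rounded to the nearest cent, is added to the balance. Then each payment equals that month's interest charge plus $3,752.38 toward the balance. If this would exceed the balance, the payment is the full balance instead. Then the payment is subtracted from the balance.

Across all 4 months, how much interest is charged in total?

$696.06

# | Opening | Interest | Payment | End bal
1 | $13,194.37 | $303.47 | $4,055.85 | $9,441.99
2 | $9,441.99 | $217.17 | $3,969.55 | $5,689.61
3 | $5,689.61 | $130.86 | $3,883.24 | $1,937.23
4 | $1,937.23 | $44.56 | $1,981.79 | $0.00
Total interest: $303.47 + $217.17 + $130.86 + $44.56 = $696.06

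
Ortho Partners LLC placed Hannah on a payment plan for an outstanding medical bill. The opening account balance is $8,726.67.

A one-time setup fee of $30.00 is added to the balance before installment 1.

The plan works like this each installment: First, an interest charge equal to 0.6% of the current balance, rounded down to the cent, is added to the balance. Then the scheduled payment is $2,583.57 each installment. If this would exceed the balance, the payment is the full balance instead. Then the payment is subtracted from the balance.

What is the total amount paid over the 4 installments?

Installment 1: opening $8,756.67; interest $52.54 → $8,809.21; payment $2,583.57; balance $6,225.64
Installment 2: opening $6,225.64; interest $37.35 → $6,262.99; payment $2,583.57; balance $3,679.42
Installment 3: opening $3,679.42; interest $22.07 → $3,701.49; payment $2,583.57; balance $1,117.92
Installment 4: opening $1,117.92; interest $6.70 → $1,124.62; payment $1,124.62; balance $0.00
Total paid: $8,875.33

$8,875.33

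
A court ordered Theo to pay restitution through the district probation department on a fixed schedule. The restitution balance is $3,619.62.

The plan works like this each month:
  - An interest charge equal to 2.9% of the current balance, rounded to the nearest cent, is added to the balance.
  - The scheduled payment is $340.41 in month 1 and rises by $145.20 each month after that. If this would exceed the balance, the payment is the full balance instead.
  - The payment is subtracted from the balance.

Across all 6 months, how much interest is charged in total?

$437.27

Month 1: $3,619.62 +$104.97 interest = $3,724.59; pay $340.41 → $3,384.18
Month 2: $3,384.18 +$98.14 interest = $3,482.32; pay $485.61 → $2,996.71
Month 3: $2,996.71 +$86.90 interest = $3,083.61; pay $630.81 → $2,452.80
Month 4: $2,452.80 +$71.13 interest = $2,523.93; pay $776.01 → $1,747.92
Month 5: $1,747.92 +$50.69 interest = $1,798.61; pay $921.21 → $877.40
Month 6: $877.40 +$25.44 interest = $902.84; pay $902.84 → $0.00
Total interest: $104.97 + $98.14 + $86.90 + $71.13 + $50.69 + $25.44 = $437.27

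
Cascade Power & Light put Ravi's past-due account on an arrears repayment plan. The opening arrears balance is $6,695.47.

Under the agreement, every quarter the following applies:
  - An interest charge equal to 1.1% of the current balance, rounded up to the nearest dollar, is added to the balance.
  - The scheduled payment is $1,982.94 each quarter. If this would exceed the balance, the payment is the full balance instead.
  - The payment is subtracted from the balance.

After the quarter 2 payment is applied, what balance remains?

Quarter 1: opening $6,695.47; interest $74.00 → $6,769.47; payment $1,982.94; balance $4,786.53
Quarter 2: opening $4,786.53; interest $53.00 → $4,839.53; payment $1,982.94; balance $2,856.59

$2,856.59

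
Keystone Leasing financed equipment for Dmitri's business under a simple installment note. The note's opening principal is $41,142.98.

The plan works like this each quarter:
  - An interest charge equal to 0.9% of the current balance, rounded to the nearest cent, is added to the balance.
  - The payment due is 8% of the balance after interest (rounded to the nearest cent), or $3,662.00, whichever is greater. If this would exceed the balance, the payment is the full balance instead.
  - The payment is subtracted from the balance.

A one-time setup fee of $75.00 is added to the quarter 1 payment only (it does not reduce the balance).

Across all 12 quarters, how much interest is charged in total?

$2,428.32

# | Opening | Interest | Payment | Fee | End bal
1 | $41,142.98 | $370.29 | $3,662.00 | $75.00 | $37,851.27
2 | $37,851.27 | $340.66 | $3,662.00 | — | $34,529.93
3 | $34,529.93 | $310.77 | $3,662.00 | — | $31,178.70
4 | $31,178.70 | $280.61 | $3,662.00 | — | $27,797.31
5 | $27,797.31 | $250.18 | $3,662.00 | — | $24,385.49
6 | $24,385.49 | $219.47 | $3,662.00 | — | $20,942.96
7 | $20,942.96 | $188.49 | $3,662.00 | — | $17,469.45
8 | $17,469.45 | $157.23 | $3,662.00 | — | $13,964.68
9 | $13,964.68 | $125.68 | $3,662.00 | — | $10,428.36
10 | $10,428.36 | $93.86 | $3,662.00 | — | $6,860.22
11 | $6,860.22 | $61.74 | $3,662.00 | — | $3,259.96
12 | $3,259.96 | $29.34 | $3,289.30 | — | $0.00
Total interest: $370.29 + $340.66 + $310.77 + $280.61 + $250.18 + $219.47 + $188.49 + $157.23 + $125.68 + $93.86 + $61.74 + $29.34 = $2,428.32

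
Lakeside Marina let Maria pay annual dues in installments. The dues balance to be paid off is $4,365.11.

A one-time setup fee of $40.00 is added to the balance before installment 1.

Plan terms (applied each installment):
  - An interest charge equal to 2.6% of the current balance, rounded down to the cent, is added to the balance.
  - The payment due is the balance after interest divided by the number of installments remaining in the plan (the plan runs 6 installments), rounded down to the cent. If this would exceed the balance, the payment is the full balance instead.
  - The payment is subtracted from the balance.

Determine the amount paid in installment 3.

Installment 1: opening $4,405.11; interest $114.53 → $4,519.64; payment $753.27; balance $3,766.37
Installment 2: opening $3,766.37; interest $97.92 → $3,864.29; payment $772.85; balance $3,091.44
Installment 3: opening $3,091.44; interest $80.37 → $3,171.81; payment $792.95; balance $2,378.86

$792.95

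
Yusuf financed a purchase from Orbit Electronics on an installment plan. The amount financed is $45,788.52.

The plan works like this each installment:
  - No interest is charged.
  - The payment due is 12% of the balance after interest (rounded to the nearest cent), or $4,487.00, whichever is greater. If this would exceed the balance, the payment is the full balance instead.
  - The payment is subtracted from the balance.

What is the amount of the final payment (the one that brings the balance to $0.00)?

Installment 1: $45,788.52 − $5,494.62 → $40,293.90
Installment 2: $40,293.90 − $4,835.27 → $35,458.63
Installment 3: $35,458.63 − $4,487.00 → $30,971.63
Installment 4: $30,971.63 − $4,487.00 → $26,484.63
Installment 5: $26,484.63 − $4,487.00 → $21,997.63
Installment 6: $21,997.63 − $4,487.00 → $17,510.63
Installment 7: $17,510.63 − $4,487.00 → $13,023.63
Installment 8: $13,023.63 − $4,487.00 → $8,536.63
Installment 9: $8,536.63 − $4,487.00 → $4,049.63
Installment 10: $4,049.63 − $4,049.63 → $0.00

$4,049.63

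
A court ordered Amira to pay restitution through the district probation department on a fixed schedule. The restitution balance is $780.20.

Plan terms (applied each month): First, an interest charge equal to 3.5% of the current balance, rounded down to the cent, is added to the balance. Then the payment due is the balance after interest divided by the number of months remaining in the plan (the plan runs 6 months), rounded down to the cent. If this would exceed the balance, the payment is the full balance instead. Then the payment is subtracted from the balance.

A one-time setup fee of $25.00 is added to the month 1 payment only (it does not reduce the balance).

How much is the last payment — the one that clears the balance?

Month 1: $780.20 +$27.30 interest = $807.50; pay $134.58 (+ $25.00 fee) → $672.92
Month 2: $672.92 +$23.55 interest = $696.47; pay $139.29 → $557.18
Month 3: $557.18 +$19.50 interest = $576.68; pay $144.17 → $432.51
Month 4: $432.51 +$15.13 interest = $447.64; pay $149.21 → $298.43
Month 5: $298.43 +$10.44 interest = $308.87; pay $154.43 → $154.44
Month 6: $154.44 +$5.40 interest = $159.84; pay $159.84 → $0.00

$159.84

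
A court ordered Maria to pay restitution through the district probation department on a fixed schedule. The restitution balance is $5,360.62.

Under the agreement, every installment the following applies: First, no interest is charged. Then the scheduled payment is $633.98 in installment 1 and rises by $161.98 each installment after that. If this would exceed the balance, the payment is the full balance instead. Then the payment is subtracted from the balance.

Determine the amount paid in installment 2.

Installment 1: $5,360.62 − $633.98 → $4,726.64
Installment 2: $4,726.64 − $795.96 → $3,930.68

$795.96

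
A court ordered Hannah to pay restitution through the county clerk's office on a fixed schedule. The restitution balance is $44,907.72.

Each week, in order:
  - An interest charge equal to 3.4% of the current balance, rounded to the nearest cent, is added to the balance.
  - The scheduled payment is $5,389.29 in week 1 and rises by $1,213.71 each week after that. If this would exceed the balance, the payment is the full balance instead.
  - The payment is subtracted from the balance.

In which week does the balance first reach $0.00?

7

# | Opening | Interest | Payment | End bal
1 | $44,907.72 | $1,526.86 | $5,389.29 | $41,045.29
2 | $41,045.29 | $1,395.54 | $6,603.00 | $35,837.83
3 | $35,837.83 | $1,218.49 | $7,816.71 | $29,239.61
4 | $29,239.61 | $994.15 | $9,030.42 | $21,203.34
5 | $21,203.34 | $720.91 | $10,244.13 | $11,680.12
6 | $11,680.12 | $397.12 | $11,457.84 | $619.40
7 | $619.40 | $21.06 | $640.46 | $0.00
Balance reaches $0.00 in week 7.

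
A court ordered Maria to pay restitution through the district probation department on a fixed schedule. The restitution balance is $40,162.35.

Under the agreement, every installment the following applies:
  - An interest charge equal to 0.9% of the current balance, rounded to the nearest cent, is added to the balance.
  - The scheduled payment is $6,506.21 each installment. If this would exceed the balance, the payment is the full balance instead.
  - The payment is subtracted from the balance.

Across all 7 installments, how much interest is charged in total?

$1,351.31

Installment 1: opening $40,162.35; interest $361.46 → $40,523.81; payment $6,506.21; balance $34,017.60
Installment 2: opening $34,017.60; interest $306.16 → $34,323.76; payment $6,506.21; balance $27,817.55
Installment 3: opening $27,817.55; interest $250.36 → $28,067.91; payment $6,506.21; balance $21,561.70
Installment 4: opening $21,561.70; interest $194.06 → $21,755.76; payment $6,506.21; balance $15,249.55
Installment 5: opening $15,249.55; interest $137.25 → $15,386.80; payment $6,506.21; balance $8,880.59
Installment 6: opening $8,880.59; interest $79.93 → $8,960.52; payment $6,506.21; balance $2,454.31
Installment 7: opening $2,454.31; interest $22.09 → $2,476.40; payment $2,476.40; balance $0.00
Total interest: $361.46 + $306.16 + $250.36 + $194.06 + $137.25 + $79.93 + $22.09 = $1,351.31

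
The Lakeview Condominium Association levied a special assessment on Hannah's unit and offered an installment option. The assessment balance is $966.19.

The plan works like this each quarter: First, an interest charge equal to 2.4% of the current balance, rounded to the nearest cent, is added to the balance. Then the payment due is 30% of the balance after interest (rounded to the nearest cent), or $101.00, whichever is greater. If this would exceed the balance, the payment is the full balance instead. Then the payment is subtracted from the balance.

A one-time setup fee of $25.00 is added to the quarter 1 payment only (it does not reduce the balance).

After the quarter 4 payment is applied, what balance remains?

$255.07

Quarter 1: opening $966.19; interest $23.19 → $989.38; payment $296.81 (+ $25.00 fee); balance $692.57
Quarter 2: opening $692.57; interest $16.62 → $709.19; payment $212.76; balance $496.43
Quarter 3: opening $496.43; interest $11.91 → $508.34; payment $152.50; balance $355.84
Quarter 4: opening $355.84; interest $8.54 → $364.38; payment $109.31; balance $255.07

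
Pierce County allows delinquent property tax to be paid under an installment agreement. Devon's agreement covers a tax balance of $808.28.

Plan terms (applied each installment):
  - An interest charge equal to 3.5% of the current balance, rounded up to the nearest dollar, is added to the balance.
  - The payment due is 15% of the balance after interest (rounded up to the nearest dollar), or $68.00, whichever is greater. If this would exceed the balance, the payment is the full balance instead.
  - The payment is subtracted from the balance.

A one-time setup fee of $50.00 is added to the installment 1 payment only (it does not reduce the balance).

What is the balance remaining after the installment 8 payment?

$260.28

Installment 1: opening $808.28; interest $29.00 → $837.28; payment $126.00 (+ $50.00 fee); balance $711.28
Installment 2: opening $711.28; interest $25.00 → $736.28; payment $111.00; balance $625.28
Installment 3: opening $625.28; interest $22.00 → $647.28; payment $98.00; balance $549.28
Installment 4: opening $549.28; interest $20.00 → $569.28; payment $86.00; balance $483.28
Installment 5: opening $483.28; interest $17.00 → $500.28; payment $76.00; balance $424.28
Installment 6: opening $424.28; interest $15.00 → $439.28; payment $68.00; balance $371.28
Installment 7: opening $371.28; interest $13.00 → $384.28; payment $68.00; balance $316.28
Installment 8: opening $316.28; interest $12.00 → $328.28; payment $68.00; balance $260.28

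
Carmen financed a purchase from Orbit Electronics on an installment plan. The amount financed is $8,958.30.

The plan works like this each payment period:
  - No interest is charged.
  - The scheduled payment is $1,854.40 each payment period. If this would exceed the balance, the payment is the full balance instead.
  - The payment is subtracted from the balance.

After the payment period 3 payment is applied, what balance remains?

Payment period 1: $8,958.30 − $1,854.40 → $7,103.90
Payment period 2: $7,103.90 − $1,854.40 → $5,249.50
Payment period 3: $5,249.50 − $1,854.40 → $3,395.10

$3,395.10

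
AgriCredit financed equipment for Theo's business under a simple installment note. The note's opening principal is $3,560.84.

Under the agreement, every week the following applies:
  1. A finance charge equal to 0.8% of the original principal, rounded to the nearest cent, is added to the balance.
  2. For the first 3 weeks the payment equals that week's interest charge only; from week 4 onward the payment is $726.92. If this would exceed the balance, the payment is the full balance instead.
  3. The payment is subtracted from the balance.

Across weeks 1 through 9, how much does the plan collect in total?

Week 1: $3,560.84 +$28.49 interest = $3,589.33; pay $28.49 → $3,560.84
Week 2: $3,560.84 +$28.49 interest = $3,589.33; pay $28.49 → $3,560.84
Week 3: $3,560.84 +$28.49 interest = $3,589.33; pay $28.49 → $3,560.84
Week 4: $3,560.84 +$28.49 interest = $3,589.33; pay $726.92 → $2,862.41
Week 5: $2,862.41 +$28.49 interest = $2,890.90; pay $726.92 → $2,163.98
Week 6: $2,163.98 +$28.49 interest = $2,192.47; pay $726.92 → $1,465.55
Week 7: $1,465.55 +$28.49 interest = $1,494.04; pay $726.92 → $767.12
Week 8: $767.12 +$28.49 interest = $795.61; pay $726.92 → $68.69
Week 9: $68.69 +$28.49 interest = $97.18; pay $97.18 → $0.00
Total paid: $3,817.25

$3,817.25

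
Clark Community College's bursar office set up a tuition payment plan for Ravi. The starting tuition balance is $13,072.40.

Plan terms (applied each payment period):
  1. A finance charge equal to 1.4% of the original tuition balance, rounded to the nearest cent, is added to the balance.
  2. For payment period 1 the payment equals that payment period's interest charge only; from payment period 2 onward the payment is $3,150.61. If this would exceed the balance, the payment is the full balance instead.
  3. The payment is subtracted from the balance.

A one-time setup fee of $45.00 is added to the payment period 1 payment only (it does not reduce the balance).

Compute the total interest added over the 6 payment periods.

# | Opening | Interest | Payment | Fee | End bal
1 | $13,072.40 | $183.01 | $183.01 | $45.00 | $13,072.40
2 | $13,072.40 | $183.01 | $3,150.61 | — | $10,104.80
3 | $10,104.80 | $183.01 | $3,150.61 | — | $7,137.20
4 | $7,137.20 | $183.01 | $3,150.61 | — | $4,169.60
5 | $4,169.60 | $183.01 | $3,150.61 | — | $1,202.00
6 | $1,202.00 | $183.01 | $1,385.01 | — | $0.00
Total interest: $183.01 + $183.01 + $183.01 + $183.01 + $183.01 + $183.01 = $1,098.06

$1,098.06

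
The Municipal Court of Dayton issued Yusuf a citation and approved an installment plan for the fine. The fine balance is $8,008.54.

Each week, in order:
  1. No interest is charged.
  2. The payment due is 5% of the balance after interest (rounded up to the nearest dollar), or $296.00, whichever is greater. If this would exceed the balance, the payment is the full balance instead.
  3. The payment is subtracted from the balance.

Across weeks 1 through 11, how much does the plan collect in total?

Week 1: opening $8,008.54; payment $401.00; balance $7,607.54
Week 2: opening $7,607.54; payment $381.00; balance $7,226.54
Week 3: opening $7,226.54; payment $362.00; balance $6,864.54
Week 4: opening $6,864.54; payment $344.00; balance $6,520.54
Week 5: opening $6,520.54; payment $327.00; balance $6,193.54
Week 6: opening $6,193.54; payment $310.00; balance $5,883.54
Week 7: opening $5,883.54; payment $296.00; balance $5,587.54
Week 8: opening $5,587.54; payment $296.00; balance $5,291.54
Week 9: opening $5,291.54; payment $296.00; balance $4,995.54
Week 10: opening $4,995.54; payment $296.00; balance $4,699.54
Week 11: opening $4,699.54; payment $296.00; balance $4,403.54
Total paid: $3,605.00

$3,605.00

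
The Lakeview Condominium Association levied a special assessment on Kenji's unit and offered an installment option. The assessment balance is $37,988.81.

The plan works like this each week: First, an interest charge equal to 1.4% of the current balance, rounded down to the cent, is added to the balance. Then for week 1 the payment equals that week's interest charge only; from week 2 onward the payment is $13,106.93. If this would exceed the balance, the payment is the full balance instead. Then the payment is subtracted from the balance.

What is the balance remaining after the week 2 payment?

Week 1: opening $37,988.81; interest $531.84 → $38,520.65; payment $531.84; balance $37,988.81
Week 2: opening $37,988.81; interest $531.84 → $38,520.65; payment $13,106.93; balance $25,413.72

$25,413.72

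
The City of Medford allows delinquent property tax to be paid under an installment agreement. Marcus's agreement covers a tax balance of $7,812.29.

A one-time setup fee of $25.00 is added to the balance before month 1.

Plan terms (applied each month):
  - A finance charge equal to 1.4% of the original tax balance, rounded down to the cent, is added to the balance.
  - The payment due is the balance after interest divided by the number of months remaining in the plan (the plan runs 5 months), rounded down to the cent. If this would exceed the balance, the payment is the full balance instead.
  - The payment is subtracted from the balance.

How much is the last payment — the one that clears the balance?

$1,817.19

# | Opening | Interest | Payment | End bal
1 | $7,837.29 | $109.37 | $1,589.33 | $6,357.33
2 | $6,357.33 | $109.37 | $1,616.67 | $4,850.03
3 | $4,850.03 | $109.37 | $1,653.13 | $3,306.27
4 | $3,306.27 | $109.37 | $1,707.82 | $1,707.82
5 | $1,707.82 | $109.37 | $1,817.19 | $0.00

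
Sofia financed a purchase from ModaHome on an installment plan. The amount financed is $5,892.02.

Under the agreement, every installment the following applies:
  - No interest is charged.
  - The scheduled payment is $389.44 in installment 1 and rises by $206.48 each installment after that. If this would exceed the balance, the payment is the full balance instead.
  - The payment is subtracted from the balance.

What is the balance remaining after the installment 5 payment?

Installment 1: opening $5,892.02; payment $389.44; balance $5,502.58
Installment 2: opening $5,502.58; payment $595.92; balance $4,906.66
Installment 3: opening $4,906.66; payment $802.40; balance $4,104.26
Installment 4: opening $4,104.26; payment $1,008.88; balance $3,095.38
Installment 5: opening $3,095.38; payment $1,215.36; balance $1,880.02

$1,880.02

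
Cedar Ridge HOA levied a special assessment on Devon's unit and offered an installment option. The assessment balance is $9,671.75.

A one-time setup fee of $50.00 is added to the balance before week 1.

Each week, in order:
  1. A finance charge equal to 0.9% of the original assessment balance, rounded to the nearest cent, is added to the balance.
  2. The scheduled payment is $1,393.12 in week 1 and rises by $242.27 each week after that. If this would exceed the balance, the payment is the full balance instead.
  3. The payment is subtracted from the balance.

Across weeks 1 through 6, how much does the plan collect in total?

$10,244.05

# | Opening | Interest | Payment | End bal
1 | $9,721.75 | $87.05 | $1,393.12 | $8,415.68
2 | $8,415.68 | $87.05 | $1,635.39 | $6,867.34
3 | $6,867.34 | $87.05 | $1,877.66 | $5,076.73
4 | $5,076.73 | $87.05 | $2,119.93 | $3,043.85
5 | $3,043.85 | $87.05 | $2,362.20 | $768.70
6 | $768.70 | $87.05 | $855.75 | $0.00
Total paid: $10,244.05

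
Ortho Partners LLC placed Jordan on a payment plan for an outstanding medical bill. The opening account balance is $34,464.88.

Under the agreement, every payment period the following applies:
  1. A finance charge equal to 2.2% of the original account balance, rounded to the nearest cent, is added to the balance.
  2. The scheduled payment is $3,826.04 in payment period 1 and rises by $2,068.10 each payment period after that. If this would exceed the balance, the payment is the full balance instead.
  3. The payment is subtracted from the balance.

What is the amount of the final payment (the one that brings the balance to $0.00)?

Payment period 1: $34,464.88 +$758.23 interest = $35,223.11; pay $3,826.04 → $31,397.07
Payment period 2: $31,397.07 +$758.23 interest = $32,155.30; pay $5,894.14 → $26,261.16
Payment period 3: $26,261.16 +$758.23 interest = $27,019.39; pay $7,962.24 → $19,057.15
Payment period 4: $19,057.15 +$758.23 interest = $19,815.38; pay $10,030.34 → $9,785.04
Payment period 5: $9,785.04 +$758.23 interest = $10,543.27; pay $10,543.27 → $0.00

$10,543.27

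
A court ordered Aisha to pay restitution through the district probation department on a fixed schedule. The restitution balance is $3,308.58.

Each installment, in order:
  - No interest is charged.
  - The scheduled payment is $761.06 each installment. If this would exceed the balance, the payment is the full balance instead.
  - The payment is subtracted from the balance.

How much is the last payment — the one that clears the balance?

$264.34

Installment 1: opening $3,308.58; payment $761.06; balance $2,547.52
Installment 2: opening $2,547.52; payment $761.06; balance $1,786.46
Installment 3: opening $1,786.46; payment $761.06; balance $1,025.40
Installment 4: opening $1,025.40; payment $761.06; balance $264.34
Installment 5: opening $264.34; payment $264.34; balance $0.00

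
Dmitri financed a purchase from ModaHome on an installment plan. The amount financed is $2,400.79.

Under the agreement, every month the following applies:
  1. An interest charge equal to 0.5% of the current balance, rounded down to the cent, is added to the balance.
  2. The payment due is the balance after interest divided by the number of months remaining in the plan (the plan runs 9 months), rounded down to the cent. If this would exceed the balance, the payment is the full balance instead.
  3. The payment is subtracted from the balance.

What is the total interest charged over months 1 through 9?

# | Opening | Interest | Payment | End bal
1 | $2,400.79 | $12.00 | $268.08 | $2,144.71
2 | $2,144.71 | $10.72 | $269.42 | $1,886.01
3 | $1,886.01 | $9.43 | $270.77 | $1,624.67
4 | $1,624.67 | $8.12 | $272.13 | $1,360.66
5 | $1,360.66 | $6.80 | $273.49 | $1,093.97
6 | $1,093.97 | $5.46 | $274.85 | $824.58
7 | $824.58 | $4.12 | $276.23 | $552.47
8 | $552.47 | $2.76 | $277.61 | $277.62
9 | $277.62 | $1.38 | $279.00 | $0.00
Total interest: $12.00 + $10.72 + $9.43 + $8.12 + $6.80 + $5.46 + $4.12 + $2.76 + $1.38 = $60.79

$60.79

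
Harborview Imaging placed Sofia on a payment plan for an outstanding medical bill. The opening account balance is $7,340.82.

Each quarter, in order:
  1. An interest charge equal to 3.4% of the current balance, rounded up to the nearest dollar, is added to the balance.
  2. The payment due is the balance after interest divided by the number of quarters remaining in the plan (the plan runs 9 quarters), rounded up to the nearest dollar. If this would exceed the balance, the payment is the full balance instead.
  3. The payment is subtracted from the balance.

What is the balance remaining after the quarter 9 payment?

$0.00

Quarter 1: $7,340.82 +$250.00 interest = $7,590.82; pay $844.00 → $6,746.82
Quarter 2: $6,746.82 +$230.00 interest = $6,976.82; pay $873.00 → $6,103.82
Quarter 3: $6,103.82 +$208.00 interest = $6,311.82; pay $902.00 → $5,409.82
Quarter 4: $5,409.82 +$184.00 interest = $5,593.82; pay $933.00 → $4,660.82
Quarter 5: $4,660.82 +$159.00 interest = $4,819.82; pay $964.00 → $3,855.82
Quarter 6: $3,855.82 +$132.00 interest = $3,987.82; pay $997.00 → $2,990.82
Quarter 7: $2,990.82 +$102.00 interest = $3,092.82; pay $1,031.00 → $2,061.82
Quarter 8: $2,061.82 +$71.00 interest = $2,132.82; pay $1,067.00 → $1,065.82
Quarter 9: $1,065.82 +$37.00 interest = $1,102.82; pay $1,102.82 → $0.00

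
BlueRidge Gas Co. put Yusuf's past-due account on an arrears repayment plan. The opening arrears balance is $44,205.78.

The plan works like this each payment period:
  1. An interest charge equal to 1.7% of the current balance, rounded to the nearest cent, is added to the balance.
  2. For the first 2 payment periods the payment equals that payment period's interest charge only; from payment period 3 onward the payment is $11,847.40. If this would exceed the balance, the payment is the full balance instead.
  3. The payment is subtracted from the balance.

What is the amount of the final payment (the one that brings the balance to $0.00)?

Payment period 1: $44,205.78 +$751.50 interest = $44,957.28; pay $751.50 → $44,205.78
Payment period 2: $44,205.78 +$751.50 interest = $44,957.28; pay $751.50 → $44,205.78
Payment period 3: $44,205.78 +$751.50 interest = $44,957.28; pay $11,847.40 → $33,109.88
Payment period 4: $33,109.88 +$562.87 interest = $33,672.75; pay $11,847.40 → $21,825.35
Payment period 5: $21,825.35 +$371.03 interest = $22,196.38; pay $11,847.40 → $10,348.98
Payment period 6: $10,348.98 +$175.93 interest = $10,524.91; pay $10,524.91 → $0.00

$10,524.91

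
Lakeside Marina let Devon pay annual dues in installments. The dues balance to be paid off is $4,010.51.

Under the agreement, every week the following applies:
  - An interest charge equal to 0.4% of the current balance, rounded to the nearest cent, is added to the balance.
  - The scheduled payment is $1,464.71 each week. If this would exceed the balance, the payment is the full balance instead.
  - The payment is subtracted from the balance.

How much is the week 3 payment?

$1,111.81

Week 1: opening $4,010.51; interest $16.04 → $4,026.55; payment $1,464.71; balance $2,561.84
Week 2: opening $2,561.84; interest $10.25 → $2,572.09; payment $1,464.71; balance $1,107.38
Week 3: opening $1,107.38; interest $4.43 → $1,111.81; payment $1,111.81; balance $0.00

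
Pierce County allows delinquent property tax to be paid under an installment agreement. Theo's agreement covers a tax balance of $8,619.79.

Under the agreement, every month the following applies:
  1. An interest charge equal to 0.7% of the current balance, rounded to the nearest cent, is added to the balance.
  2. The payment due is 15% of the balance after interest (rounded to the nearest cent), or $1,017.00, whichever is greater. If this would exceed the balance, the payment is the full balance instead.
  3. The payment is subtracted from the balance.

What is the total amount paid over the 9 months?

$8,896.56

# | Opening | Interest | Payment | End bal
1 | $8,619.79 | $60.34 | $1,302.02 | $7,378.11
2 | $7,378.11 | $51.65 | $1,114.46 | $6,315.30
3 | $6,315.30 | $44.21 | $1,017.00 | $5,342.51
4 | $5,342.51 | $37.40 | $1,017.00 | $4,362.91
5 | $4,362.91 | $30.54 | $1,017.00 | $3,376.45
6 | $3,376.45 | $23.64 | $1,017.00 | $2,383.09
7 | $2,383.09 | $16.68 | $1,017.00 | $1,382.77
8 | $1,382.77 | $9.68 | $1,017.00 | $375.45
9 | $375.45 | $2.63 | $378.08 | $0.00
Total paid: $8,896.56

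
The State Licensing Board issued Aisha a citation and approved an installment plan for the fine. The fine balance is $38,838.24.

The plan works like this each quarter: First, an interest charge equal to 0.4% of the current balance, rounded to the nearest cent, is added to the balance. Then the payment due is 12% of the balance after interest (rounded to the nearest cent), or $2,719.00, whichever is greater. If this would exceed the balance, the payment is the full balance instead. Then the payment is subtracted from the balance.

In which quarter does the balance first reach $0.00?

Quarter 1: $38,838.24 +$155.35 interest = $38,993.59; pay $4,679.23 → $34,314.36
Quarter 2: $34,314.36 +$137.26 interest = $34,451.62; pay $4,134.19 → $30,317.43
Quarter 3: $30,317.43 +$121.27 interest = $30,438.70; pay $3,652.64 → $26,786.06
Quarter 4: $26,786.06 +$107.14 interest = $26,893.20; pay $3,227.18 → $23,666.02
Quarter 5: $23,666.02 +$94.66 interest = $23,760.68; pay $2,851.28 → $20,909.40
Quarter 6: $20,909.40 +$83.64 interest = $20,993.04; pay $2,719.00 → $18,274.04
Quarter 7: $18,274.04 +$73.10 interest = $18,347.14; pay $2,719.00 → $15,628.14
Quarter 8: $15,628.14 +$62.51 interest = $15,690.65; pay $2,719.00 → $12,971.65
Quarter 9: $12,971.65 +$51.89 interest = $13,023.54; pay $2,719.00 → $10,304.54
Quarter 10: $10,304.54 +$41.22 interest = $10,345.76; pay $2,719.00 → $7,626.76
Quarter 11: $7,626.76 +$30.51 interest = $7,657.27; pay $2,719.00 → $4,938.27
Quarter 12: $4,938.27 +$19.75 interest = $4,958.02; pay $2,719.00 → $2,239.02
Quarter 13: $2,239.02 +$8.96 interest = $2,247.98; pay $2,247.98 → $0.00
Balance reaches $0.00 in quarter 13.

13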